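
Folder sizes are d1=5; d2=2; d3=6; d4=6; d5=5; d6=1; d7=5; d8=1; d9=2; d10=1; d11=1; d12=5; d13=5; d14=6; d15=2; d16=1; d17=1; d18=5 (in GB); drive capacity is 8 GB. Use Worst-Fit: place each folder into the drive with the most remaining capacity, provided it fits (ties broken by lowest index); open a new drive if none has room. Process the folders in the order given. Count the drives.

drive 1: place d1 (5 GB), 3 GB left
drive 1: place d2 (2 GB), 1 GB left
drive 2: place d3 (6 GB), 2 GB left
drive 3: place d4 (6 GB), 2 GB left
drive 4: place d5 (5 GB), 3 GB left
drive 4: place d6 (1 GB), 2 GB left
drive 5: place d7 (5 GB), 3 GB left
drive 5: place d8 (1 GB), 2 GB left
drive 2: place d9 (2 GB), 0 GB left
drive 3: place d10 (1 GB), 1 GB left
drive 4: place d11 (1 GB), 1 GB left
drive 6: place d12 (5 GB), 3 GB left
drive 7: place d13 (5 GB), 3 GB left
drive 8: place d14 (6 GB), 2 GB left
drive 6: place d15 (2 GB), 1 GB left
drive 7: place d16 (1 GB), 2 GB left
drive 5: place d17 (1 GB), 1 GB left
drive 9: place d18 (5 GB), 3 GB left

9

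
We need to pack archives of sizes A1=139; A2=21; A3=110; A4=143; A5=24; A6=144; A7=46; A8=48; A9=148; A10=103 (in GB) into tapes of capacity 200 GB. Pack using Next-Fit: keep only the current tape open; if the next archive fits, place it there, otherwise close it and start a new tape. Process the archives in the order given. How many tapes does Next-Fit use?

6

A1 (139 GB) → tape 1 (remaining 61 GB)
A2 (21 GB) → tape 1 (remaining 40 GB)
A3 (110 GB) → tape 2 (remaining 90 GB)
A4 (143 GB) → tape 3 (remaining 57 GB)
A5 (24 GB) → tape 3 (remaining 33 GB)
A6 (144 GB) → tape 4 (remaining 56 GB)
A7 (46 GB) → tape 4 (remaining 10 GB)
A8 (48 GB) → tape 5 (remaining 152 GB)
A9 (148 GB) → tape 5 (remaining 4 GB)
A10 (103 GB) → tape 6 (remaining 97 GB)
Final tapes: [139,21] [110] [143,24] [144,46] [48,148] [103].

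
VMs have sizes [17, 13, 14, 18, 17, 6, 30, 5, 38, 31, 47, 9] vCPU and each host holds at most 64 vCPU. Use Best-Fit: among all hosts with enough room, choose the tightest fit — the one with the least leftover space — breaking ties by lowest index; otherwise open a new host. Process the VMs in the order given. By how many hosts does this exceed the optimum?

Best-Fit: [17,13,14,18] [17,6,30,5] [38] [31] [47,9] → 5 hosts.
Total size 245 vCPU; any packing needs at least ⌈245/64⌉ = 4 hosts.
An optimal packing achieves that bound: [47,17] [38,18,6] [31,30] [17,14,13,9,5] → 4 hosts.
Excess: 5 − 4 = 1.

1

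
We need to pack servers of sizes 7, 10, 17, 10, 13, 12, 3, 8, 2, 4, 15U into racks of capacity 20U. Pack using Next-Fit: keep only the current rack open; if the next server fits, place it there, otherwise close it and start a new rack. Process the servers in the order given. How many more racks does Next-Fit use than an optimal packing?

Next-Fit: [7,10] [17] [10] [13] [12,3] [8,2,4] [15] → 7 racks.
Total size 101U; any packing needs at least ⌈101/20⌉ = 6 racks.
An optimal packing achieves that bound: [17,3] [15,4] [13,7] [12,8] [10,10] [2] → 6 racks.
Excess: 7 − 6 = 1.

1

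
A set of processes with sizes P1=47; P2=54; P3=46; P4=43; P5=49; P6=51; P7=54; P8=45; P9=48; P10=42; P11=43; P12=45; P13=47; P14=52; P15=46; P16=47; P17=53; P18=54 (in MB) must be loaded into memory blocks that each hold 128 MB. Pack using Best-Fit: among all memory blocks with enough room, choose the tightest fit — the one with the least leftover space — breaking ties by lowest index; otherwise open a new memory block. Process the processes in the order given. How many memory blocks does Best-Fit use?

memory block 1: place P1 (47 MB), 81 MB left
memory block 1: place P2 (54 MB), 27 MB left
memory block 2: place P3 (46 MB), 82 MB left
memory block 2: place P4 (43 MB), 39 MB left
memory block 3: place P5 (49 MB), 79 MB left
memory block 3: place P6 (51 MB), 28 MB left
memory block 4: place P7 (54 MB), 74 MB left
memory block 4: place P8 (45 MB), 29 MB left
memory block 5: place P9 (48 MB), 80 MB left
memory block 5: place P10 (42 MB), 38 MB left
memory block 6: place P11 (43 MB), 85 MB left
memory block 6: place P12 (45 MB), 40 MB left
memory block 7: place P13 (47 MB), 81 MB left
memory block 7: place P14 (52 MB), 29 MB left
memory block 8: place P15 (46 MB), 82 MB left
memory block 8: place P16 (47 MB), 35 MB left
memory block 9: place P17 (53 MB), 75 MB left
memory block 9: place P18 (54 MB), 21 MB left

9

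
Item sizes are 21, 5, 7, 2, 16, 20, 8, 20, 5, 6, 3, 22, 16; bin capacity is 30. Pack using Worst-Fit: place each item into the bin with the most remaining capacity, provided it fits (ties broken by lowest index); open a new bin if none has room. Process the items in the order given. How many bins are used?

Put 21 in bin 1; 9 remain.
Put 5 in bin 1; 4 remain.
Put 7 in bin 2; 23 remain.
Put 2 in bin 2; 21 remain.
Put 16 in bin 2; 5 remain.
Put 20 in bin 3; 10 remain.
Put 8 in bin 3; 2 remain.
Put 20 in bin 4; 10 remain.
Put 5 in bin 4; 5 remain.
Put 6 in bin 5; 24 remain.
Put 3 in bin 5; 21 remain.
Put 22 in bin 6; 8 remain.
Put 16 in bin 5; 5 remain.

6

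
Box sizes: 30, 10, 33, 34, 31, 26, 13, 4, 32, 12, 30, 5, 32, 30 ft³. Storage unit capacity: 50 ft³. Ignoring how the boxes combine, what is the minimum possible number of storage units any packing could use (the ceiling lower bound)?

7 storage units

Total size = 30 + 10 + 33 + 34 + 31 + 26 + 13 + 4 + 32 + 12 + 30 + 5 + 32 + 30 = 322 ft³.
⌈322 / 50⌉ = 7.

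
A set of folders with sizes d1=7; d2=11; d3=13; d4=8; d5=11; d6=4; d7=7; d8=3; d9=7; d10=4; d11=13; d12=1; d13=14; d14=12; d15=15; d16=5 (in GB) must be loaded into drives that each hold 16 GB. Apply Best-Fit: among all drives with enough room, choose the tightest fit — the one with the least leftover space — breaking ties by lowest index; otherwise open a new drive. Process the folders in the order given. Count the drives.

d1 (7 GB) → drive 1 (remaining 9 GB)
d2 (11 GB) → drive 2 (remaining 5 GB)
d3 (13 GB) → drive 3 (remaining 3 GB)
d4 (8 GB) → drive 1 (remaining 1 GB)
d5 (11 GB) → drive 4 (remaining 5 GB)
d6 (4 GB) → drive 2 (remaining 1 GB)
d7 (7 GB) → drive 5 (remaining 9 GB)
d8 (3 GB) → drive 3 (remaining 0 GB)
d9 (7 GB) → drive 5 (remaining 2 GB)
d10 (4 GB) → drive 4 (remaining 1 GB)
d11 (13 GB) → drive 6 (remaining 3 GB)
d12 (1 GB) → drive 1 (remaining 0 GB)
d13 (14 GB) → drive 7 (remaining 2 GB)
d14 (12 GB) → drive 8 (remaining 4 GB)
d15 (15 GB) → drive 9 (remaining 1 GB)
d16 (5 GB) → drive 10 (remaining 11 GB)

10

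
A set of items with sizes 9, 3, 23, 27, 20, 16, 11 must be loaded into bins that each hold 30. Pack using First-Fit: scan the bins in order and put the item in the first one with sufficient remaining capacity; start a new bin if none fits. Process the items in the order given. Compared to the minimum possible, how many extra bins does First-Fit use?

1

First-Fit: [9,3,16] [23] [27] [20] [11] → 5 bins.
Total size 109; any packing needs at least ⌈109/30⌉ = 4 bins.
An optimal packing achieves that bound: [27,3] [23] [20,9] [16,11] → 4 bins.
Excess: 5 − 4 = 1.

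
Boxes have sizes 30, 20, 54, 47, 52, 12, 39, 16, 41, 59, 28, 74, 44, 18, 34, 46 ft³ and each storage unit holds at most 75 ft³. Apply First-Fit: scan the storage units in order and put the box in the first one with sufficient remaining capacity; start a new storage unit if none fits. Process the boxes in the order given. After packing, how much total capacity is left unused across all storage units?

136

storage unit 1: place 30 ft³, 45 ft³ left
storage unit 1: place 20 ft³, 25 ft³ left
storage unit 2: place 54 ft³, 21 ft³ left
storage unit 3: place 47 ft³, 28 ft³ left
storage unit 4: place 52 ft³, 23 ft³ left
storage unit 1: place 12 ft³, 13 ft³ left
storage unit 5: place 39 ft³, 36 ft³ left
storage unit 2: place 16 ft³, 5 ft³ left
storage unit 6: place 41 ft³, 34 ft³ left
storage unit 7: place 59 ft³, 16 ft³ left
storage unit 3: place 28 ft³, 0 ft³ left
storage unit 8: place 74 ft³, 1 ft³ left
storage unit 9: place 44 ft³, 31 ft³ left
storage unit 4: place 18 ft³, 5 ft³ left
storage unit 5: place 34 ft³, 2 ft³ left
storage unit 10: place 46 ft³, 29 ft³ left
10 storage units × 75 ft³ = 750 ft³; used 614 ft³; unused 136 ft³.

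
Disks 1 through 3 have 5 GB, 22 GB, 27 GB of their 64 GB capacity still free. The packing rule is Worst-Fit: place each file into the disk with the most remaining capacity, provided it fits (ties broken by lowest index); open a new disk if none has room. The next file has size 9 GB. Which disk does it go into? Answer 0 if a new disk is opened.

3

Disks with room: disk 2 (22 GB), disk 3 (27 GB).
Most room is disk 3 with 27 GB free.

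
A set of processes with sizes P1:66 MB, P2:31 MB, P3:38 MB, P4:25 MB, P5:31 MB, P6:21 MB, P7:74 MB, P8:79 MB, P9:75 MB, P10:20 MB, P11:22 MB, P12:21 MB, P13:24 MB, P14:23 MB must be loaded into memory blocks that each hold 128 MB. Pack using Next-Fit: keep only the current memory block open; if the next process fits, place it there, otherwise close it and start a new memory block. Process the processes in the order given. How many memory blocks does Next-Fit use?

6

P1 (66 MB) → memory block 1 (remaining 62 MB)
P2 (31 MB) → memory block 1 (remaining 31 MB)
P3 (38 MB) → memory block 2 (remaining 90 MB)
P4 (25 MB) → memory block 2 (remaining 65 MB)
P5 (31 MB) → memory block 2 (remaining 34 MB)
P6 (21 MB) → memory block 2 (remaining 13 MB)
P7 (74 MB) → memory block 3 (remaining 54 MB)
P8 (79 MB) → memory block 4 (remaining 49 MB)
P9 (75 MB) → memory block 5 (remaining 53 MB)
P10 (20 MB) → memory block 5 (remaining 33 MB)
P11 (22 MB) → memory block 5 (remaining 11 MB)
P12 (21 MB) → memory block 6 (remaining 107 MB)
P13 (24 MB) → memory block 6 (remaining 83 MB)
P14 (23 MB) → memory block 6 (remaining 60 MB)
Final memory blocks: [66,31] [38,25,31,21] [74] [79] [75,20,22] [21,24,23].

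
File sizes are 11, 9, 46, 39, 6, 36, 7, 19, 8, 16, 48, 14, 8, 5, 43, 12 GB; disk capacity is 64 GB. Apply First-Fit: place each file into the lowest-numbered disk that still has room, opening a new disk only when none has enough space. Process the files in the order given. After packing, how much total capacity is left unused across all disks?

57

Put 11 GB in disk 1; 53 GB remain.
Put 9 GB in disk 1; 44 GB remain.
Put 46 GB in disk 2; 18 GB remain.
Put 39 GB in disk 1; 5 GB remain.
Put 6 GB in disk 2; 12 GB remain.
Put 36 GB in disk 3; 28 GB remain.
Put 7 GB in disk 2; 5 GB remain.
Put 19 GB in disk 3; 9 GB remain.
Put 8 GB in disk 3; 1 GB remain.
Put 16 GB in disk 4; 48 GB remain.
Put 48 GB in disk 4; 0 GB remain.
Put 14 GB in disk 5; 50 GB remain.
Put 8 GB in disk 5; 42 GB remain.
Put 5 GB in disk 1; 0 GB remain.
Put 43 GB in disk 6; 21 GB remain.
Put 12 GB in disk 5; 30 GB remain.
6 disks × 64 GB = 384 GB; used 327 GB; unused 57 GB.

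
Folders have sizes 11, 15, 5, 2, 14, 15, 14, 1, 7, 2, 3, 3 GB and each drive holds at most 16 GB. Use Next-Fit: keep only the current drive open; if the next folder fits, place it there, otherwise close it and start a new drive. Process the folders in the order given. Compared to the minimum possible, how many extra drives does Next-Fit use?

1

Next-Fit: [11] [15] [5,2] [14] [15] [14,1] [7,2,3,3] → 7 drives.
Total size 92 GB; any packing needs at least ⌈92/16⌉ = 6 drives.
An optimal packing achieves that bound: [15,1] [15] [14,2] [14,2] [11,5] [7,3,3] → 6 drives.
Excess: 7 − 6 = 1.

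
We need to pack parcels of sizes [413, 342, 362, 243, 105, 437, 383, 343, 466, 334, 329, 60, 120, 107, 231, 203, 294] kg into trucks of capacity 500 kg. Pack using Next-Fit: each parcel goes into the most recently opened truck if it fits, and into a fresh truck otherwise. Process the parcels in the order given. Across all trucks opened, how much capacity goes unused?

truck 1: place 413 kg, 87 kg left
truck 2: place 342 kg, 158 kg left
truck 3: place 362 kg, 138 kg left
truck 4: place 243 kg, 257 kg left
truck 4: place 105 kg, 152 kg left
truck 5: place 437 kg, 63 kg left
truck 6: place 383 kg, 117 kg left
truck 7: place 343 kg, 157 kg left
truck 8: place 466 kg, 34 kg left
truck 9: place 334 kg, 166 kg left
truck 10: place 329 kg, 171 kg left
truck 10: place 60 kg, 111 kg left
truck 11: place 120 kg, 380 kg left
truck 11: place 107 kg, 273 kg left
truck 11: place 231 kg, 42 kg left
truck 12: place 203 kg, 297 kg left
truck 12: place 294 kg, 3 kg left
12 trucks × 500 kg = 6000 kg; used 4772 kg; unused 1228 kg.

1228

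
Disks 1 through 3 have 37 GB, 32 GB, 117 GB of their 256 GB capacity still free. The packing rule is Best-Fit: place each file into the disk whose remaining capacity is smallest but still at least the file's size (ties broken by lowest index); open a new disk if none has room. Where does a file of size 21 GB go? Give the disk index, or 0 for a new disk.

2

Disks with room: disk 1 (37 GB), disk 2 (32 GB), disk 3 (117 GB).
Tightest fit is disk 2 with 32 GB free.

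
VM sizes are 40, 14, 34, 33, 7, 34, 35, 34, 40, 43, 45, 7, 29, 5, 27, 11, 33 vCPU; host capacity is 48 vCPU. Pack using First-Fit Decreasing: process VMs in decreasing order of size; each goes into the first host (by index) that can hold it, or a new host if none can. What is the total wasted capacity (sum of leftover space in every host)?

105

Sorted descending: 45, 43, 40, 40, 35, 34, 34, 34, 33, 33, 29, 27, 14, 11, 7, 7, 5.
host 1: place 45 vCPU, 3 vCPU left
host 2: place 43 vCPU, 5 vCPU left
host 3: place 40 vCPU, 8 vCPU left
host 4: place 40 vCPU, 8 vCPU left
host 5: place 35 vCPU, 13 vCPU left
host 6: place 34 vCPU, 14 vCPU left
host 7: place 34 vCPU, 14 vCPU left
host 8: place 34 vCPU, 14 vCPU left
host 9: place 33 vCPU, 15 vCPU left
host 10: place 33 vCPU, 15 vCPU left
host 11: place 29 vCPU, 19 vCPU left
host 12: place 27 vCPU, 21 vCPU left
host 6: place 14 vCPU, 0 vCPU left
host 5: place 11 vCPU, 2 vCPU left
host 3: place 7 vCPU, 1 vCPU left
host 4: place 7 vCPU, 1 vCPU left
host 2: place 5 vCPU, 0 vCPU left
12 hosts × 48 vCPU = 576 vCPU; used 471 vCPU; unused 105 vCPU.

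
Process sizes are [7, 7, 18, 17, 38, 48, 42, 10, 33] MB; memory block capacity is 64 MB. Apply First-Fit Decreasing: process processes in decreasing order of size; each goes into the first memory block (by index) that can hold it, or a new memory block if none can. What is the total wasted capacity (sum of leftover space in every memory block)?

Sorted descending: 48, 42, 38, 33, 18, 17, 10, 7, 7.
48 MB → memory block 1 (remaining 16 MB)
42 MB → memory block 2 (remaining 22 MB)
38 MB → memory block 3 (remaining 26 MB)
33 MB → memory block 4 (remaining 31 MB)
18 MB → memory block 2 (remaining 4 MB)
17 MB → memory block 3 (remaining 9 MB)
10 MB → memory block 1 (remaining 6 MB)
7 MB → memory block 3 (remaining 2 MB)
7 MB → memory block 4 (remaining 24 MB)
4 memory blocks × 64 MB = 256 MB; used 220 MB; unused 36 MB.

36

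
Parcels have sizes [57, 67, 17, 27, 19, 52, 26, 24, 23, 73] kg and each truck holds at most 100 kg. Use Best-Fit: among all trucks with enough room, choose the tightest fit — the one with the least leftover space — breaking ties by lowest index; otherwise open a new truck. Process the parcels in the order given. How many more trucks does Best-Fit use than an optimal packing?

Best-Fit: [57,27] [67,17] [19,52,26] [24,23] [73] → 5 trucks.
Total size 385 kg; any packing needs at least ⌈385/100⌉ = 4 trucks.
An optimal packing achieves that bound: [73,27] [67,26] [57,24,19] [52,23,17] → 4 trucks.
Excess: 5 − 4 = 1.

1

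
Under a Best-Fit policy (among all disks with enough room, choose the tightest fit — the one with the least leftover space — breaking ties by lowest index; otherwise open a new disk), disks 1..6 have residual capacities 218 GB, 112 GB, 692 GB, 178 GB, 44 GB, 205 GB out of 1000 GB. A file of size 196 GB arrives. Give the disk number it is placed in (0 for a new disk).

Disks with room: disk 1 (218 GB), disk 3 (692 GB), disk 6 (205 GB).
Tightest fit is disk 6 with 205 GB free.

6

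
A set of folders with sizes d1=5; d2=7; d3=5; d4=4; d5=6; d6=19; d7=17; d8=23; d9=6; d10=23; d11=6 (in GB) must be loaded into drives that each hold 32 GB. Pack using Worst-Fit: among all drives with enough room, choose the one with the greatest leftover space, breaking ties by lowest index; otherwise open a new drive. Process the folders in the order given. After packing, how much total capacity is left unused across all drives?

39

Put d1 (5 GB) in drive 1; 27 GB remain.
Put d2 (7 GB) in drive 1; 20 GB remain.
Put d3 (5 GB) in drive 1; 15 GB remain.
Put d4 (4 GB) in drive 1; 11 GB remain.
Put d5 (6 GB) in drive 1; 5 GB remain.
Put d6 (19 GB) in drive 2; 13 GB remain.
Put d7 (17 GB) in drive 3; 15 GB remain.
Put d8 (23 GB) in drive 4; 9 GB remain.
Put d9 (6 GB) in drive 3; 9 GB remain.
Put d10 (23 GB) in drive 5; 9 GB remain.
Put d11 (6 GB) in drive 2; 7 GB remain.
5 drives × 32 GB = 160 GB; used 121 GB; unused 39 GB.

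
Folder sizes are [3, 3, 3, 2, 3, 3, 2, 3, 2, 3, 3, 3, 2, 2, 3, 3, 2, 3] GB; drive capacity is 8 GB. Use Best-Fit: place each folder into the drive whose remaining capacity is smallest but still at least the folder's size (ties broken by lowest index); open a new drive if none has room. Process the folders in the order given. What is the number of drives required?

6

Put 3 GB in drive 1; 5 GB remain.
Put 3 GB in drive 1; 2 GB remain.
Put 3 GB in drive 2; 5 GB remain.
Put 2 GB in drive 1; 0 GB remain.
Put 3 GB in drive 2; 2 GB remain.
Put 3 GB in drive 3; 5 GB remain.
Put 2 GB in drive 2; 0 GB remain.
Put 3 GB in drive 3; 2 GB remain.
Put 2 GB in drive 3; 0 GB remain.
Put 3 GB in drive 4; 5 GB remain.
Put 3 GB in drive 4; 2 GB remain.
Put 3 GB in drive 5; 5 GB remain.
Put 2 GB in drive 4; 0 GB remain.
Put 2 GB in drive 5; 3 GB remain.
Put 3 GB in drive 5; 0 GB remain.
Put 3 GB in drive 6; 5 GB remain.
Put 2 GB in drive 6; 3 GB remain.
Put 3 GB in drive 6; 0 GB remain.
Final drives: [3,3,2] [3,3,2] [3,3,2] [3,3,2] [3,2,3] [3,2,3].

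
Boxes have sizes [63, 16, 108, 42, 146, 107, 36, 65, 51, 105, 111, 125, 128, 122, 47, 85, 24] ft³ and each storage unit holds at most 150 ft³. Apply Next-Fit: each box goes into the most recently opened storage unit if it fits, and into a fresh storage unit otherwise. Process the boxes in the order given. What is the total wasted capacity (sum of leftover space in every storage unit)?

Put 63 ft³ in storage unit 1; 87 ft³ remain.
Put 16 ft³ in storage unit 1; 71 ft³ remain.
Put 108 ft³ in storage unit 2; 42 ft³ remain.
Put 42 ft³ in storage unit 2; 0 ft³ remain.
Put 146 ft³ in storage unit 3; 4 ft³ remain.
Put 107 ft³ in storage unit 4; 43 ft³ remain.
Put 36 ft³ in storage unit 4; 7 ft³ remain.
Put 65 ft³ in storage unit 5; 85 ft³ remain.
Put 51 ft³ in storage unit 5; 34 ft³ remain.
Put 105 ft³ in storage unit 6; 45 ft³ remain.
Put 111 ft³ in storage unit 7; 39 ft³ remain.
Put 125 ft³ in storage unit 8; 25 ft³ remain.
Put 128 ft³ in storage unit 9; 22 ft³ remain.
Put 122 ft³ in storage unit 10; 28 ft³ remain.
Put 47 ft³ in storage unit 11; 103 ft³ remain.
Put 85 ft³ in storage unit 11; 18 ft³ remain.
Put 24 ft³ in storage unit 12; 126 ft³ remain.
12 storage units × 150 ft³ = 1800 ft³; used 1381 ft³; unused 419 ft³.

419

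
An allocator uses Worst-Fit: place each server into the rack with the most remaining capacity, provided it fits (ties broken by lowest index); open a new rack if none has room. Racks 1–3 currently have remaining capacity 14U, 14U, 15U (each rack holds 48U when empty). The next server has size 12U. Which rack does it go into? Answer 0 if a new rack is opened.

3

Racks with room: rack 1 (14U), rack 2 (14U), rack 3 (15U).
Most room is rack 3 with 15U free.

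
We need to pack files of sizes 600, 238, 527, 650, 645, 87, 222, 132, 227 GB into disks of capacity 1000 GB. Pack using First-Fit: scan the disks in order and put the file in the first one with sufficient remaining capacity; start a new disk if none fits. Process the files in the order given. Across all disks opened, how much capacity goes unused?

disk 1: place 600 GB, 400 GB left
disk 1: place 238 GB, 162 GB left
disk 2: place 527 GB, 473 GB left
disk 3: place 650 GB, 350 GB left
disk 4: place 645 GB, 355 GB left
disk 1: place 87 GB, 75 GB left
disk 2: place 222 GB, 251 GB left
disk 2: place 132 GB, 119 GB left
disk 3: place 227 GB, 123 GB left
4 disks × 1000 GB = 4000 GB; used 3328 GB; unused 672 GB.

672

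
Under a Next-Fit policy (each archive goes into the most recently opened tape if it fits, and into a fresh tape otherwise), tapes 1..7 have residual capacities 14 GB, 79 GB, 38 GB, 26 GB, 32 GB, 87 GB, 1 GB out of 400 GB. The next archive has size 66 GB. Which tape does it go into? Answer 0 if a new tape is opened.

0

Next-Fit only looks at tape 7, which has 1 GB free.
66 GB does not fit, so a new tape is opened.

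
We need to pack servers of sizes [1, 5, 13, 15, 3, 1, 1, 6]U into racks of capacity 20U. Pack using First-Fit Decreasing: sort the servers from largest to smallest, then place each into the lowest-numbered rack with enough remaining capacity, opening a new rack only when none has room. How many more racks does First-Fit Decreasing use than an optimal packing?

0

First-Fit Decreasing: [15,5] [13,6,1] [3,1,1] → 3 racks.
Total size 45U; any packing needs at least ⌈45/20⌉ = 3 racks.
So 3 is already optimal.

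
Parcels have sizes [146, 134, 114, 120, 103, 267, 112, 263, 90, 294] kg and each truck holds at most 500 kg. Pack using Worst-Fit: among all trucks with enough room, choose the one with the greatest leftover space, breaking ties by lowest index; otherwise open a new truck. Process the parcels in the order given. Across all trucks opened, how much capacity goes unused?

357

146 kg → truck 1 (remaining 354 kg)
134 kg → truck 1 (remaining 220 kg)
114 kg → truck 1 (remaining 106 kg)
120 kg → truck 2 (remaining 380 kg)
103 kg → truck 2 (remaining 277 kg)
267 kg → truck 2 (remaining 10 kg)
112 kg → truck 3 (remaining 388 kg)
263 kg → truck 3 (remaining 125 kg)
90 kg → truck 3 (remaining 35 kg)
294 kg → truck 4 (remaining 206 kg)
4 trucks × 500 kg = 2000 kg; used 1643 kg; unused 357 kg.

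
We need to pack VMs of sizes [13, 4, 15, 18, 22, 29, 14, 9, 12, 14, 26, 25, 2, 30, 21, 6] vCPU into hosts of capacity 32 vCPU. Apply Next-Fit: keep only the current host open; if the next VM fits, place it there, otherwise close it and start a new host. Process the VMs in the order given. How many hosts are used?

10

Put 13 vCPU in host 1; 19 vCPU remain.
Put 4 vCPU in host 1; 15 vCPU remain.
Put 15 vCPU in host 1; 0 vCPU remain.
Put 18 vCPU in host 2; 14 vCPU remain.
Put 22 vCPU in host 3; 10 vCPU remain.
Put 29 vCPU in host 4; 3 vCPU remain.
Put 14 vCPU in host 5; 18 vCPU remain.
Put 9 vCPU in host 5; 9 vCPU remain.
Put 12 vCPU in host 6; 20 vCPU remain.
Put 14 vCPU in host 6; 6 vCPU remain.
Put 26 vCPU in host 7; 6 vCPU remain.
Put 25 vCPU in host 8; 7 vCPU remain.
Put 2 vCPU in host 8; 5 vCPU remain.
Put 30 vCPU in host 9; 2 vCPU remain.
Put 21 vCPU in host 10; 11 vCPU remain.
Put 6 vCPU in host 10; 5 vCPU remain.
Final hosts: [13,4,15] [18] [22] [29] [14,9] [12,14] [26] [25,2] [30] [21,6].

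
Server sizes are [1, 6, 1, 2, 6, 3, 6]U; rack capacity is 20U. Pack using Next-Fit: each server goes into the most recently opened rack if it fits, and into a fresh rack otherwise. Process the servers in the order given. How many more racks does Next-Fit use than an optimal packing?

Next-Fit: [1,6,1,2,6,3] [6] → 2 racks.
Total size 25U; any packing needs at least ⌈25/20⌉ = 2 racks.
So 2 is already optimal.

0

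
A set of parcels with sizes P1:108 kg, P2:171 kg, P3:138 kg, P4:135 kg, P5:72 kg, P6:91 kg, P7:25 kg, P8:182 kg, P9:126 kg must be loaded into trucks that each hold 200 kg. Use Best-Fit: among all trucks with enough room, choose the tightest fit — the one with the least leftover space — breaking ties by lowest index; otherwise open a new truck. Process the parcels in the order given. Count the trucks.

7 trucks

Put P1 (108 kg) in truck 1; 92 kg remain.
Put P2 (171 kg) in truck 2; 29 kg remain.
Put P3 (138 kg) in truck 3; 62 kg remain.
Put P4 (135 kg) in truck 4; 65 kg remain.
Put P5 (72 kg) in truck 1; 20 kg remain.
Put P6 (91 kg) in truck 5; 109 kg remain.
Put P7 (25 kg) in truck 2; 4 kg remain.
Put P8 (182 kg) in truck 6; 18 kg remain.
Put P9 (126 kg) in truck 7; 74 kg remain.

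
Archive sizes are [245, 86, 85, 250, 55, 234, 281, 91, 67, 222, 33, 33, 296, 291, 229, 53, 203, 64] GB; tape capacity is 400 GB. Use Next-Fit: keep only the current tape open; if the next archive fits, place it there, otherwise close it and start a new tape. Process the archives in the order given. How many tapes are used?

Put 245 GB in tape 1; 155 GB remain.
Put 86 GB in tape 1; 69 GB remain.
Put 85 GB in tape 2; 315 GB remain.
Put 250 GB in tape 2; 65 GB remain.
Put 55 GB in tape 2; 10 GB remain.
Put 234 GB in tape 3; 166 GB remain.
Put 281 GB in tape 4; 119 GB remain.
Put 91 GB in tape 4; 28 GB remain.
Put 67 GB in tape 5; 333 GB remain.
Put 222 GB in tape 5; 111 GB remain.
Put 33 GB in tape 5; 78 GB remain.
Put 33 GB in tape 5; 45 GB remain.
Put 296 GB in tape 6; 104 GB remain.
Put 291 GB in tape 7; 109 GB remain.
Put 229 GB in tape 8; 171 GB remain.
Put 53 GB in tape 8; 118 GB remain.
Put 203 GB in tape 9; 197 GB remain.
Put 64 GB in tape 9; 133 GB remain.
Final tapes: [245,86] [85,250,55] [234] [281,91] [67,222,33,33] [296] [291] [229,53] [203,64].

9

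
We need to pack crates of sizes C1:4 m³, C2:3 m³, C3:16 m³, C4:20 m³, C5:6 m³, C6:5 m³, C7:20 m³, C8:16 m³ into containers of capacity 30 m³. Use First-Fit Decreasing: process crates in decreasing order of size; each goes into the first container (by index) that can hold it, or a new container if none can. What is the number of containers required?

4 containers

Sorted descending: 20, 20, 16, 16, 6, 5, 4, 3.
Put 20 m³ in container 1; 10 m³ remain.
Put 20 m³ in container 2; 10 m³ remain.
Put 16 m³ in container 3; 14 m³ remain.
Put 16 m³ in container 4; 14 m³ remain.
Put 6 m³ in container 1; 4 m³ remain.
Put 5 m³ in container 2; 5 m³ remain.
Put 4 m³ in container 1; 0 m³ remain.
Put 3 m³ in container 2; 2 m³ remain.
Final containers: [20,6,4] [20,5,3] [16] [16].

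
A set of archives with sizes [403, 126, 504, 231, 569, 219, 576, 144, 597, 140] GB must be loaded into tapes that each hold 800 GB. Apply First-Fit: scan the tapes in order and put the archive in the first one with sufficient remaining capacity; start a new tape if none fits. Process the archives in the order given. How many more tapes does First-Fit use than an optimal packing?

0

First-Fit: [403,126,231] [504,219] [569,144] [576,140] [597] → 5 tapes.
Total size 3509 GB; any packing needs at least ⌈3509/800⌉ = 5 tapes.
So 5 is already optimal.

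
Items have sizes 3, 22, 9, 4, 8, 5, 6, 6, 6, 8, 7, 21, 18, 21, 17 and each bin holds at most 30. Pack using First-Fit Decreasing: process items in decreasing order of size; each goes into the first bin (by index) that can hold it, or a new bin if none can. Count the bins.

6

Sorted descending: 22, 21, 21, 18, 17, 9, 8, 8, 7, 6, 6, 6, 5, 4, 3.
bin 1: place 22, 8 left
bin 2: place 21, 9 left
bin 3: place 21, 9 left
bin 4: place 18, 12 left
bin 5: place 17, 13 left
bin 2: place 9, 0 left
bin 1: place 8, 0 left
bin 3: place 8, 1 left
bin 4: place 7, 5 left
bin 5: place 6, 7 left
bin 5: place 6, 1 left
bin 6: place 6, 24 left
bin 4: place 5, 0 left
bin 6: place 4, 20 left
bin 6: place 3, 17 left
Final bins: [22,8] [21,9] [21,8] [18,7,5] [17,6,6] [6,4,3].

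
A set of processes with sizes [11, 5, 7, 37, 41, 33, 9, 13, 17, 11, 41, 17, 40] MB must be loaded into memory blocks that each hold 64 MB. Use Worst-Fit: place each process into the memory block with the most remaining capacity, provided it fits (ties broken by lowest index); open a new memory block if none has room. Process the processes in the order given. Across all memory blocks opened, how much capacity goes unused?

38

Put 11 MB in memory block 1; 53 MB remain.
Put 5 MB in memory block 1; 48 MB remain.
Put 7 MB in memory block 1; 41 MB remain.
Put 37 MB in memory block 1; 4 MB remain.
Put 41 MB in memory block 2; 23 MB remain.
Put 33 MB in memory block 3; 31 MB remain.
Put 9 MB in memory block 3; 22 MB remain.
Put 13 MB in memory block 2; 10 MB remain.
Put 17 MB in memory block 3; 5 MB remain.
Put 11 MB in memory block 4; 53 MB remain.
Put 41 MB in memory block 4; 12 MB remain.
Put 17 MB in memory block 5; 47 MB remain.
Put 40 MB in memory block 5; 7 MB remain.
5 memory blocks × 64 MB = 320 MB; used 282 MB; unused 38 MB.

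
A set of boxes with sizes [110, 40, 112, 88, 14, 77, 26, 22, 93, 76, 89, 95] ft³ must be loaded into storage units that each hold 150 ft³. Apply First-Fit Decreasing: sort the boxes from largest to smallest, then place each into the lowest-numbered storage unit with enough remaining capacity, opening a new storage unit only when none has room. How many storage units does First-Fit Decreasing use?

8 storage units

Sorted descending: 112, 110, 95, 93, 89, 88, 77, 76, 40, 26, 22, 14.
storage unit 1: place 112 ft³, 38 ft³ left
storage unit 2: place 110 ft³, 40 ft³ left
storage unit 3: place 95 ft³, 55 ft³ left
storage unit 4: place 93 ft³, 57 ft³ left
storage unit 5: place 89 ft³, 61 ft³ left
storage unit 6: place 88 ft³, 62 ft³ left
storage unit 7: place 77 ft³, 73 ft³ left
storage unit 8: place 76 ft³, 74 ft³ left
storage unit 2: place 40 ft³, 0 ft³ left
storage unit 1: place 26 ft³, 12 ft³ left
storage unit 3: place 22 ft³, 33 ft³ left
storage unit 3: place 14 ft³, 19 ft³ left
Final storage units: [112,26] [110,40] [95,22,14] [93] [89] [88] [77] [76].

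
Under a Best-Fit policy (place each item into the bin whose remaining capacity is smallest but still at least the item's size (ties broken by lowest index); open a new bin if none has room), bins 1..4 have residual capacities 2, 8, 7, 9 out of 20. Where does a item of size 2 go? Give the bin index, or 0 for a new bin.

Bins with room: bin 1 (2), bin 2 (8), bin 3 (7), bin 4 (9).
Tightest fit is bin 1 with 2 free.

1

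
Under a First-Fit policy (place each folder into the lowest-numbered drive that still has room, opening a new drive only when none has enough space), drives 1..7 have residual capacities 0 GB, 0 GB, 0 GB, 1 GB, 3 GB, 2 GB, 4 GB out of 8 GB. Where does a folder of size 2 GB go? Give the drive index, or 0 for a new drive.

Drives with room: drive 5 (3 GB), drive 6 (2 GB), drive 7 (4 GB).
The first with room is drive 5.

5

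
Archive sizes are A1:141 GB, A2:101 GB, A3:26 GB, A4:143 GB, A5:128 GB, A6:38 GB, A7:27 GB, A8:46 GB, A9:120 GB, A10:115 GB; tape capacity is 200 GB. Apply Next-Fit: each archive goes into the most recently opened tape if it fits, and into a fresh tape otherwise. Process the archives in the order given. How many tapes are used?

tape 1: place A1 (141 GB), 59 GB left
tape 2: place A2 (101 GB), 99 GB left
tape 2: place A3 (26 GB), 73 GB left
tape 3: place A4 (143 GB), 57 GB left
tape 4: place A5 (128 GB), 72 GB left
tape 4: place A6 (38 GB), 34 GB left
tape 4: place A7 (27 GB), 7 GB left
tape 5: place A8 (46 GB), 154 GB left
tape 5: place A9 (120 GB), 34 GB left
tape 6: place A10 (115 GB), 85 GB left

6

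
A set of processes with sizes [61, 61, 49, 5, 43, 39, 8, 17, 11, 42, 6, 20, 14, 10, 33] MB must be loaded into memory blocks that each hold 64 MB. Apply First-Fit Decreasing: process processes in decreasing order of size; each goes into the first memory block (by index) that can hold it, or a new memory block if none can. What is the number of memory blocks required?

Sorted descending: 61, 61, 49, 43, 42, 39, 33, 20, 17, 14, 11, 10, 8, 6, 5.
61 MB → memory block 1 (remaining 3 MB)
61 MB → memory block 2 (remaining 3 MB)
49 MB → memory block 3 (remaining 15 MB)
43 MB → memory block 4 (remaining 21 MB)
42 MB → memory block 5 (remaining 22 MB)
39 MB → memory block 6 (remaining 25 MB)
33 MB → memory block 7 (remaining 31 MB)
20 MB → memory block 4 (remaining 1 MB)
17 MB → memory block 5 (remaining 5 MB)
14 MB → memory block 3 (remaining 1 MB)
11 MB → memory block 6 (remaining 14 MB)
10 MB → memory block 6 (remaining 4 MB)
8 MB → memory block 7 (remaining 23 MB)
6 MB → memory block 7 (remaining 17 MB)
5 MB → memory block 5 (remaining 0 MB)

7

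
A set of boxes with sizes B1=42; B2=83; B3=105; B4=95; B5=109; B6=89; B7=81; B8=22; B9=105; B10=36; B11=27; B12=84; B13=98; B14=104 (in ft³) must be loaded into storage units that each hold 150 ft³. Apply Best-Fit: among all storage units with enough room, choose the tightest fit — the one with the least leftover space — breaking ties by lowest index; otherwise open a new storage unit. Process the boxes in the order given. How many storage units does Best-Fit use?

10

B1 (42 ft³) → storage unit 1 (remaining 108 ft³)
B2 (83 ft³) → storage unit 1 (remaining 25 ft³)
B3 (105 ft³) → storage unit 2 (remaining 45 ft³)
B4 (95 ft³) → storage unit 3 (remaining 55 ft³)
B5 (109 ft³) → storage unit 4 (remaining 41 ft³)
B6 (89 ft³) → storage unit 5 (remaining 61 ft³)
B7 (81 ft³) → storage unit 6 (remaining 69 ft³)
B8 (22 ft³) → storage unit 1 (remaining 3 ft³)
B9 (105 ft³) → storage unit 7 (remaining 45 ft³)
B10 (36 ft³) → storage unit 4 (remaining 5 ft³)
B11 (27 ft³) → storage unit 2 (remaining 18 ft³)
B12 (84 ft³) → storage unit 8 (remaining 66 ft³)
B13 (98 ft³) → storage unit 9 (remaining 52 ft³)
B14 (104 ft³) → storage unit 10 (remaining 46 ft³)
Final storage units: [42,83,22] [105,27] [95] [109,36] [89] [81] [105] [84] [98] [104].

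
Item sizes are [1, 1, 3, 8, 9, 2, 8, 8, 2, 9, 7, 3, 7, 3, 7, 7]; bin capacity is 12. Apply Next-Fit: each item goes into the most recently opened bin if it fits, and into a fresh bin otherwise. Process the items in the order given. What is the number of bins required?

bin 1: place 1, 11 left
bin 1: place 1, 10 left
bin 1: place 3, 7 left
bin 2: place 8, 4 left
bin 3: place 9, 3 left
bin 3: place 2, 1 left
bin 4: place 8, 4 left
bin 5: place 8, 4 left
bin 5: place 2, 2 left
bin 6: place 9, 3 left
bin 7: place 7, 5 left
bin 7: place 3, 2 left
bin 8: place 7, 5 left
bin 8: place 3, 2 left
bin 9: place 7, 5 left
bin 10: place 7, 5 left
Final bins: [1,1,3] [8] [9,2] [8] [8,2] [9] [7,3] [7,3] [7] [7].

10 bins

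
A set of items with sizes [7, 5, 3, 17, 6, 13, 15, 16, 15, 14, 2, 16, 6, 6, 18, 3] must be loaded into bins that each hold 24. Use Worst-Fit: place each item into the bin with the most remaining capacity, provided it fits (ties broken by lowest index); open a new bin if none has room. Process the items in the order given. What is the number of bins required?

9 bins

Put 7 in bin 1; 17 remain.
Put 5 in bin 1; 12 remain.
Put 3 in bin 1; 9 remain.
Put 17 in bin 2; 7 remain.
Put 6 in bin 1; 3 remain.
Put 13 in bin 3; 11 remain.
Put 15 in bin 4; 9 remain.
Put 16 in bin 5; 8 remain.
Put 15 in bin 6; 9 remain.
Put 14 in bin 7; 10 remain.
Put 2 in bin 3; 9 remain.
Put 16 in bin 8; 8 remain.
Put 6 in bin 7; 4 remain.
Put 6 in bin 3; 3 remain.
Put 18 in bin 9; 6 remain.
Put 3 in bin 4; 6 remain.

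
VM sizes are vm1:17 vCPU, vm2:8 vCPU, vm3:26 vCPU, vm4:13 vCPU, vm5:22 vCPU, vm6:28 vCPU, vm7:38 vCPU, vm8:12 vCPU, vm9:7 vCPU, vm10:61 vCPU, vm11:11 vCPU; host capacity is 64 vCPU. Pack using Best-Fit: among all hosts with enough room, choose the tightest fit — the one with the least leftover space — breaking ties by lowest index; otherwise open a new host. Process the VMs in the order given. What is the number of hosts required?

4

host 1: place vm1 (17 vCPU), 47 vCPU left
host 1: place vm2 (8 vCPU), 39 vCPU left
host 1: place vm3 (26 vCPU), 13 vCPU left
host 1: place vm4 (13 vCPU), 0 vCPU left
host 2: place vm5 (22 vCPU), 42 vCPU left
host 2: place vm6 (28 vCPU), 14 vCPU left
host 3: place vm7 (38 vCPU), 26 vCPU left
host 2: place vm8 (12 vCPU), 2 vCPU left
host 3: place vm9 (7 vCPU), 19 vCPU left
host 4: place vm10 (61 vCPU), 3 vCPU left
host 3: place vm11 (11 vCPU), 8 vCPU left
Final hosts: [17,8,26,13] [22,28,12] [38,7,11] [61].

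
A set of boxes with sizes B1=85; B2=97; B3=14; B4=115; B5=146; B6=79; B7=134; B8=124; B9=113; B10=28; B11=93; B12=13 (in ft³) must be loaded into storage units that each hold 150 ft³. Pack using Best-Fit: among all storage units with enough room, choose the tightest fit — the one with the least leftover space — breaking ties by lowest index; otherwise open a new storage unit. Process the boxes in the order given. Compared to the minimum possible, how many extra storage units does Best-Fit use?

0

Best-Fit: [85] [97,14] [115,28] [146] [79] [134,13] [124] [113] [93] → 9 storage units.
9 boxes exceed 75 ft³ (half the capacity), and no two of those can share a storage unit, so at least 9 storage units are needed.
So 9 is already optimal.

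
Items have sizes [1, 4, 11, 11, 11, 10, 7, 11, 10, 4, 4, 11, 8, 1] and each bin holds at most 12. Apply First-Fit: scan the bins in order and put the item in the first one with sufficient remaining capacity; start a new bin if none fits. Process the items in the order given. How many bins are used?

10

Put 1 in bin 1; 11 remain.
Put 4 in bin 1; 7 remain.
Put 11 in bin 2; 1 remain.
Put 11 in bin 3; 1 remain.
Put 11 in bin 4; 1 remain.
Put 10 in bin 5; 2 remain.
Put 7 in bin 1; 0 remain.
Put 11 in bin 6; 1 remain.
Put 10 in bin 7; 2 remain.
Put 4 in bin 8; 8 remain.
Put 4 in bin 8; 4 remain.
Put 11 in bin 9; 1 remain.
Put 8 in bin 10; 4 remain.
Put 1 in bin 2; 0 remain.
Final bins: [1,4,7] [11,1] [11] [11] [10] [11] [10] [4,4] [11] [8].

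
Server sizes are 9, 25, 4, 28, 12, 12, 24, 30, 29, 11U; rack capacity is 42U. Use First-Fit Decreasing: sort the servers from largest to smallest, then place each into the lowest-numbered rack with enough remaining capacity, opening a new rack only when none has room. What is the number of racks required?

5

Sorted descending: 30, 29, 28, 25, 24, 12, 12, 11, 9, 4.
rack 1: place 30U, 12U left
rack 2: place 29U, 13U left
rack 3: place 28U, 14U left
rack 4: place 25U, 17U left
rack 5: place 24U, 18U left
rack 1: place 12U, 0U left
rack 2: place 12U, 1U left
rack 3: place 11U, 3U left
rack 4: place 9U, 8U left
rack 4: place 4U, 4U left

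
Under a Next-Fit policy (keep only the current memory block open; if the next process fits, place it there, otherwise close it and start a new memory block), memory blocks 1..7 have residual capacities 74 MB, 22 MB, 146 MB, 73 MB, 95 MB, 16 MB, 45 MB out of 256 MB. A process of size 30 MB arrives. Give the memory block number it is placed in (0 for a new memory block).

7

Next-Fit only looks at memory block 7, which has 45 MB free.
30 MB fits there.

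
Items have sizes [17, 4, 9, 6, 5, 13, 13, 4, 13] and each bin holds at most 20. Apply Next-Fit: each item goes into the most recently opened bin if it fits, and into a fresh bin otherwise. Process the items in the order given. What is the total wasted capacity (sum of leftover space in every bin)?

17 → bin 1 (remaining 3)
4 → bin 2 (remaining 16)
9 → bin 2 (remaining 7)
6 → bin 2 (remaining 1)
5 → bin 3 (remaining 15)
13 → bin 3 (remaining 2)
13 → bin 4 (remaining 7)
4 → bin 4 (remaining 3)
13 → bin 5 (remaining 7)
5 bins × 20 = 100; used 84; unused 16.

16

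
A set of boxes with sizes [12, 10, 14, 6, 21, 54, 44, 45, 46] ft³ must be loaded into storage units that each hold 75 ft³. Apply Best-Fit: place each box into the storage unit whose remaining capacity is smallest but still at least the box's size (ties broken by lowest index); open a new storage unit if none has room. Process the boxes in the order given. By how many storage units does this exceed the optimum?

Best-Fit: [12,10,14,6,21] [54] [44] [45] [46] → 5 storage units.
Total size 252 ft³; any packing needs at least ⌈252/75⌉ = 4 storage units.
An optimal packing achieves that bound: [54,21] [46,14,12] [45,10,6] [44] → 4 storage units.
Excess: 5 − 4 = 1.

1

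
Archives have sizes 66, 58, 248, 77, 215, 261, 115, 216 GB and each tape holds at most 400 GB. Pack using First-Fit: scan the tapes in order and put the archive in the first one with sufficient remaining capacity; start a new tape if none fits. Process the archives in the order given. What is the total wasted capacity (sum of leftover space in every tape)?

344

tape 1: place 66 GB, 334 GB left
tape 1: place 58 GB, 276 GB left
tape 1: place 248 GB, 28 GB left
tape 2: place 77 GB, 323 GB left
tape 2: place 215 GB, 108 GB left
tape 3: place 261 GB, 139 GB left
tape 3: place 115 GB, 24 GB left
tape 4: place 216 GB, 184 GB left
4 tapes × 400 GB = 1600 GB; used 1256 GB; unused 344 GB.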